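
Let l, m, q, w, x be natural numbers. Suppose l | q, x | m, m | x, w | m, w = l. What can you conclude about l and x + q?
l | x + q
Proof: m | x and x | m, therefore m = x. w | m, so w | x. Since w = l, l | x. From l | q, l | x + q.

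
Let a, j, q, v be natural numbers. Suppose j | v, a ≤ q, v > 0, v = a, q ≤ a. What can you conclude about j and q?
j ≤ q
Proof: a ≤ q and q ≤ a, hence a = q. Since v = a, v = q. Since j | v and v > 0, j ≤ v. v = q, so j ≤ q.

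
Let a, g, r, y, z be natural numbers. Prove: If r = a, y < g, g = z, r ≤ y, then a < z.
From r = a and r ≤ y, a ≤ y. From g = z and y < g, y < z. a ≤ y, so a < z.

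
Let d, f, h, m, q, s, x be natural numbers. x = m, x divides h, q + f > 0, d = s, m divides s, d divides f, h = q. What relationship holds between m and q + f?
m ≤ q + f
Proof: h = q and x divides h, hence x divides q. Since x = m, m divides q. From d = s and d divides f, s divides f. m divides s, so m divides f. From m divides q, m divides q + f. From q + f > 0, m ≤ q + f.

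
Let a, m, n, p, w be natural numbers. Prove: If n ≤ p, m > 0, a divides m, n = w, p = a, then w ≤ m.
Since n = w and n ≤ p, w ≤ p. p = a, so w ≤ a. Since a divides m and m > 0, a ≤ m. Since w ≤ a, w ≤ m.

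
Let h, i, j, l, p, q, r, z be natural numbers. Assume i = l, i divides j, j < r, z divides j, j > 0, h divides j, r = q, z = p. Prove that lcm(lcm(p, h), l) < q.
z = p and z divides j, thus p divides j. h divides j, so lcm(p, h) divides j. Since i = l and i divides j, l divides j. lcm(p, h) divides j, so lcm(lcm(p, h), l) divides j. Because j > 0, lcm(lcm(p, h), l) ≤ j. r = q and j < r, hence j < q. From lcm(lcm(p, h), l) ≤ j, lcm(lcm(p, h), l) < q.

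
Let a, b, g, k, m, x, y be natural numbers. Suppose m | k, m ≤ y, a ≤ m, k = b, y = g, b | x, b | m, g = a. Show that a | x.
Because k = b and m | k, m | b. Since b | m, b = m. y = g and g = a, therefore y = a. Since m ≤ y, m ≤ a. Since a ≤ m, m = a. Since b = m, b = a. b | x, so a | x.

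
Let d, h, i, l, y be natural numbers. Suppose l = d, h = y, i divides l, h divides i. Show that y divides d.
Since l = d and i divides l, i divides d. h divides i, so h divides d. h = y, so y divides d.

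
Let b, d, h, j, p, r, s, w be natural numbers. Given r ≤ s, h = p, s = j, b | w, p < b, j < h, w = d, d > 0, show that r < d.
s = j and r ≤ s, so r ≤ j. Because h = p and j < h, j < p. Since r ≤ j, r < p. Since p < b, r < b. w = d and b | w, thus b | d. d > 0, so b ≤ d. r < b, so r < d.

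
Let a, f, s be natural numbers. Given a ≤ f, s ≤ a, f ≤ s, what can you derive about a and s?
a = s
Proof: Because a ≤ f and f ≤ s, a ≤ s. s ≤ a, so s = a. Then a = s.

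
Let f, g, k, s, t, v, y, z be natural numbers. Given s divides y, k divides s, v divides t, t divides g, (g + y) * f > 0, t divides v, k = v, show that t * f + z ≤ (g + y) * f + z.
v divides t and t divides v, so v = t. Since k = v, k = t. From k divides s and s divides y, k divides y. Since k = t, t divides y. t divides g, so t divides g + y. Then t * f divides (g + y) * f. Since (g + y) * f > 0, t * f ≤ (g + y) * f. Then t * f + z ≤ (g + y) * f + z.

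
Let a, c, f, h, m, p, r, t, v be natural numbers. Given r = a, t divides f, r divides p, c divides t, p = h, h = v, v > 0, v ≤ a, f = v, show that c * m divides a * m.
p = h and h = v, so p = v. r = a and r divides p, thus a divides p. p = v, so a divides v. Since v > 0, a ≤ v. v ≤ a, so v = a. f = v and t divides f, hence t divides v. Since v = a, t divides a. Since c divides t, c divides a. Then c * m divides a * m.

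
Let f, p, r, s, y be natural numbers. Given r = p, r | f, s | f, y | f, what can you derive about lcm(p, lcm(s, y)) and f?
lcm(p, lcm(s, y)) | f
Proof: Because r = p and r | f, p | f. From s | f and y | f, lcm(s, y) | f. Because p | f, lcm(p, lcm(s, y)) | f.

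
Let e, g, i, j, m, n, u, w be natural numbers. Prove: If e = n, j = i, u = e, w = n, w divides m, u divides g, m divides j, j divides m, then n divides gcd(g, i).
u = e and e = n, so u = n. Since u divides g, n divides g. m divides j and j divides m, therefore m = j. j = i, so m = i. w divides m, so w divides i. Since w = n, n divides i. n divides g, so n divides gcd(g, i).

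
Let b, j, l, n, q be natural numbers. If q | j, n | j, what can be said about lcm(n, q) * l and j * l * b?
lcm(n, q) * l | j * l * b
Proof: Since n | j and q | j, lcm(n, q) | j. Then lcm(n, q) * l | j * l. Then lcm(n, q) * l | j * l * b.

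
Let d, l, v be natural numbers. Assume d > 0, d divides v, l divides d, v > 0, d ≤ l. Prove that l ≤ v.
l divides d and d > 0, therefore l ≤ d. d ≤ l, so d = l. From d divides v and v > 0, d ≤ v. Since d = l, l ≤ v.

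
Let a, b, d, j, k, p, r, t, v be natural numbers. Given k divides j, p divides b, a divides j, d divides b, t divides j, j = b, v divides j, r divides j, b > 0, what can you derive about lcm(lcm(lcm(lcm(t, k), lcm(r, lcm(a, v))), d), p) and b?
lcm(lcm(lcm(lcm(t, k), lcm(r, lcm(a, v))), d), p) ≤ b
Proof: t divides j and k divides j, so lcm(t, k) divides j. a divides j and v divides j, hence lcm(a, v) divides j. Since r divides j, lcm(r, lcm(a, v)) divides j. Because lcm(t, k) divides j, lcm(lcm(t, k), lcm(r, lcm(a, v))) divides j. Since j = b, lcm(lcm(t, k), lcm(r, lcm(a, v))) divides b. Since d divides b, lcm(lcm(lcm(t, k), lcm(r, lcm(a, v))), d) divides b. p divides b, so lcm(lcm(lcm(lcm(t, k), lcm(r, lcm(a, v))), d), p) divides b. Since b > 0, lcm(lcm(lcm(lcm(t, k), lcm(r, lcm(a, v))), d), p) ≤ b.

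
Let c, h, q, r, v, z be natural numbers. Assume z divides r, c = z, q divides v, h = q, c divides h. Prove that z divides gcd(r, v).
Since h = q and c divides h, c divides q. Since q divides v, c divides v. Since c = z, z divides v. z divides r, so z divides gcd(r, v).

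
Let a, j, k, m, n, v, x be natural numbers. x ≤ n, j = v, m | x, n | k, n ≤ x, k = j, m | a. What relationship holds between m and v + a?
m | v + a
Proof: k = j and j = v, hence k = v. n ≤ x and x ≤ n, therefore n = x. Because n | k, x | k. Since k = v, x | v. Since m | x, m | v. Since m | a, m | v + a.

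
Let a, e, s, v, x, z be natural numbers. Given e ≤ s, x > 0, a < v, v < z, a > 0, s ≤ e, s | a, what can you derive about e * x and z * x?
e * x < z * x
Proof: s ≤ e and e ≤ s, hence s = e. s | a and a > 0, hence s ≤ a. Because s = e, e ≤ a. Since a < v, e < v. Since v < z, e < z. Because x > 0, e * x < z * x.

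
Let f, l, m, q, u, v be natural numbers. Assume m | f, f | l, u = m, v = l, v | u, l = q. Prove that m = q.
m | f and f | l, therefore m | l. v = l and v | u, thus l | u. u = m, so l | m. Since m | l, m = l. l = q, so m = q.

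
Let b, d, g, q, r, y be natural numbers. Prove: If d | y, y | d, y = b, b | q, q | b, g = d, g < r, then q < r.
d | y and y | d, thus d = y. Since y = b, d = b. b | q and q | b, hence b = q. d = b, so d = q. Because g = d and g < r, d < r. d = q, so q < r.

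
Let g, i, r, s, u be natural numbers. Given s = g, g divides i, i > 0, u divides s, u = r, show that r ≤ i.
s = g and u divides s, hence u divides g. g divides i, so u divides i. From u = r, r divides i. From i > 0, r ≤ i.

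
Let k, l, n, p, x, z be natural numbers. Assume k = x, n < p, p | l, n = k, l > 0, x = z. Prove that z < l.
n = k and k = x, thus n = x. Since x = z, n = z. From n < p, z < p. Because p | l and l > 0, p ≤ l. Since z < p, z < l.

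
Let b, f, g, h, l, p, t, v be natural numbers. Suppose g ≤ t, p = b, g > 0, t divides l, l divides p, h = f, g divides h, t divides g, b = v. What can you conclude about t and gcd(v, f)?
t divides gcd(v, f)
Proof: p = b and b = v, therefore p = v. l divides p, so l divides v. t divides l, so t divides v. t divides g and g > 0, therefore t ≤ g. Since g ≤ t, g = t. h = f and g divides h, thus g divides f. From g = t, t divides f. t divides v, so t divides gcd(v, f).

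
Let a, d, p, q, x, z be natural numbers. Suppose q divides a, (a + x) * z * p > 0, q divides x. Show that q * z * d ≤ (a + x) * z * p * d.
q divides a and q divides x, thus q divides a + x. Then q * z divides (a + x) * z. Then q * z divides (a + x) * z * p. (a + x) * z * p > 0, so q * z ≤ (a + x) * z * p. By multiplying by a non-negative, q * z * d ≤ (a + x) * z * p * d.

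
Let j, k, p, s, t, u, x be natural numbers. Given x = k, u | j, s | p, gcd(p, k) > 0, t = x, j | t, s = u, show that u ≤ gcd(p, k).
s = u and s | p, so u | p. u | j and j | t, hence u | t. t = x, so u | x. Since x = k, u | k. u | p, so u | gcd(p, k). gcd(p, k) > 0, so u ≤ gcd(p, k).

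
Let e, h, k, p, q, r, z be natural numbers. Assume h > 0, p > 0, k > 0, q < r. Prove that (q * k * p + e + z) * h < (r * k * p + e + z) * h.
Because q < r and k > 0, by multiplying by a positive, q * k < r * k. Since p > 0, by multiplying by a positive, q * k * p < r * k * p. Then q * k * p + e < r * k * p + e. Then q * k * p + e + z < r * k * p + e + z. Since h > 0, by multiplying by a positive, (q * k * p + e + z) * h < (r * k * p + e + z) * h.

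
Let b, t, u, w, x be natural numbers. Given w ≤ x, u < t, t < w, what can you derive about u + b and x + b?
u + b < x + b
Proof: t < w and w ≤ x, thus t < x. From u < t, u < x. Then u + b < x + b.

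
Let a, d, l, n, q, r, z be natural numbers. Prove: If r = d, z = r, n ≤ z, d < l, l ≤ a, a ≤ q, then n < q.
Since z = r and n ≤ z, n ≤ r. Since r = d, n ≤ d. d < l and l ≤ a, so d < a. Because a ≤ q, d < q. Since n ≤ d, n < q.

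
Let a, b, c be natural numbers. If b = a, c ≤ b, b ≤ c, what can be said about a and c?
a = c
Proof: c ≤ b and b ≤ c, hence c = b. Since b = a, c = a. Then a = c.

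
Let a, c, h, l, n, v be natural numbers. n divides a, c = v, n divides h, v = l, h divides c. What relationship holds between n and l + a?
n divides l + a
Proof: Because c = v and v = l, c = l. n divides h and h divides c, so n divides c. c = l, so n divides l. Since n divides a, n divides l + a.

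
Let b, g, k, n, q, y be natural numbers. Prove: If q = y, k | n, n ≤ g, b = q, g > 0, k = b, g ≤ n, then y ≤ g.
n ≤ g and g ≤ n, so n = g. k = b and k | n, therefore b | n. b = q, so q | n. n = g, so q | g. g > 0, so q ≤ g. q = y, so y ≤ g.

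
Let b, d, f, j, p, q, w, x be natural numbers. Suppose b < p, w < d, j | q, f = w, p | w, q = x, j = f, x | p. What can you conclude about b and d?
b < d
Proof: j = f and f = w, therefore j = w. From q = x and j | q, j | x. j = w, so w | x. Since x | p, w | p. p | w, so p = w. b < p, so b < w. From w < d, b < d.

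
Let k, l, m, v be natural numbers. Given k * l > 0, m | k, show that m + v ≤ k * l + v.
m | k, so m | k * l. k * l > 0, so m ≤ k * l. Then m + v ≤ k * l + v.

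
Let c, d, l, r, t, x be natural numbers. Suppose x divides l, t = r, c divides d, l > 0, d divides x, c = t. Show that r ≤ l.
c = t and c divides d, so t divides d. Because d divides x and x divides l, d divides l. t divides d, so t divides l. t = r, so r divides l. Since l > 0, r ≤ l.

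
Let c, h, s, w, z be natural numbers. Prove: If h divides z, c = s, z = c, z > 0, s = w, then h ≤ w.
From z = c and c = s, z = s. Since s = w, z = w. h divides z and z > 0, thus h ≤ z. Because z = w, h ≤ w.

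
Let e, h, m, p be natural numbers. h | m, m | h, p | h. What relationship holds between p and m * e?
p | m * e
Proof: From h | m and m | h, h = m. p | h, so p | m. Then p | m * e.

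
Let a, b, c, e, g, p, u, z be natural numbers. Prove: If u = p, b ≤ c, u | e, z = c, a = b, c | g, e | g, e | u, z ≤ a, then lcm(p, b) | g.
Because e | u and u | e, e = u. Since u = p, e = p. Since e | g, p | g. a = b and z ≤ a, therefore z ≤ b. z = c, so c ≤ b. Since b ≤ c, c = b. Since c | g, b | g. Since p | g, lcm(p, b) | g.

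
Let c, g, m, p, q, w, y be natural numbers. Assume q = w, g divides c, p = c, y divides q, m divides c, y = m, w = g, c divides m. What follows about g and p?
g = p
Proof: From q = w and w = g, q = g. m divides c and c divides m, so m = c. Since y = m and y divides q, m divides q. m = c, so c divides q. q = g, so c divides g. g divides c, so c = g. p = c, so p = g. Then g = p.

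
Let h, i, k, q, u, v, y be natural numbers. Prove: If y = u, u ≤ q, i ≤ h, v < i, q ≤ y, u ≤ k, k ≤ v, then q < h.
y = u and q ≤ y, hence q ≤ u. Since u ≤ q, u = q. u ≤ k, so q ≤ k. k ≤ v, so q ≤ v. From v < i, q < i. i ≤ h, so q < h.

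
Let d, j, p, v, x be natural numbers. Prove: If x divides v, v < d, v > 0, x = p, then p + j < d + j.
From x = p and x divides v, p divides v. Because v > 0, p ≤ v. v < d, so p < d. Then p + j < d + j.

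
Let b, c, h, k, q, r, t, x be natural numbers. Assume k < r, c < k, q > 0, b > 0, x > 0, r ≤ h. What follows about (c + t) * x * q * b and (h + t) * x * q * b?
(c + t) * x * q * b < (h + t) * x * q * b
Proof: Because c < k and k < r, c < r. Since r ≤ h, c < h. Then c + t < h + t. Because x > 0, (c + t) * x < (h + t) * x. q > 0, so (c + t) * x * q < (h + t) * x * q. Since b > 0, (c + t) * x * q * b < (h + t) * x * q * b.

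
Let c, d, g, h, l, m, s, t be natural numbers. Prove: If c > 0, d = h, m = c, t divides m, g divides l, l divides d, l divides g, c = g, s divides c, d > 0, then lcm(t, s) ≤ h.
g divides l and l divides g, therefore g = l. Because c = g, c = l. m = c and t divides m, hence t divides c. Since s divides c, lcm(t, s) divides c. c > 0, so lcm(t, s) ≤ c. Since c = l, lcm(t, s) ≤ l. Since l divides d and d > 0, l ≤ d. Since lcm(t, s) ≤ l, lcm(t, s) ≤ d. d = h, so lcm(t, s) ≤ h.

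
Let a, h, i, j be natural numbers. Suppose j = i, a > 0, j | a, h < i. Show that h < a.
Because j | a and a > 0, j ≤ a. From j = i, i ≤ a. h < i, so h < a.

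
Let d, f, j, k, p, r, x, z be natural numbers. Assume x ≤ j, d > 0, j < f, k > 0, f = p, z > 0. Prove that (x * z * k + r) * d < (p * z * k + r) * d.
From f = p and j < f, j < p. Since x ≤ j, x < p. z > 0, so x * z < p * z. Since k > 0, x * z * k < p * z * k. Then x * z * k + r < p * z * k + r. d > 0, so (x * z * k + r) * d < (p * z * k + r) * d.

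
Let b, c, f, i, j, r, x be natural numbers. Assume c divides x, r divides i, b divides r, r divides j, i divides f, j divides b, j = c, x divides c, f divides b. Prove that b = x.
Because r divides i and i divides f, r divides f. Since f divides b, r divides b. Since b divides r, r = b. r divides j, so b divides j. Since j divides b, b = j. j = c, so b = c. c divides x and x divides c, thus c = x. Since b = c, b = x.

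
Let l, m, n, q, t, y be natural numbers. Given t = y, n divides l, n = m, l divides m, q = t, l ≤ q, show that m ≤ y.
n = m and n divides l, hence m divides l. Since l divides m, l = m. q = t and t = y, so q = y. Since l ≤ q, l ≤ y. l = m, so m ≤ y.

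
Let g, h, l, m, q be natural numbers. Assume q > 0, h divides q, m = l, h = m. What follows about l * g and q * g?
l * g ≤ q * g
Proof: h = m and h divides q, therefore m divides q. Since m = l, l divides q. Since q > 0, l ≤ q. By multiplying by a non-negative, l * g ≤ q * g.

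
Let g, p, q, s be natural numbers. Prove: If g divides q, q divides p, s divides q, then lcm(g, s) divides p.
Because g divides q and s divides q, lcm(g, s) divides q. q divides p, so lcm(g, s) divides p.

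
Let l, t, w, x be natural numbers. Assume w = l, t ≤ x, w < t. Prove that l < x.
w < t and t ≤ x, therefore w < x. Since w = l, l < x.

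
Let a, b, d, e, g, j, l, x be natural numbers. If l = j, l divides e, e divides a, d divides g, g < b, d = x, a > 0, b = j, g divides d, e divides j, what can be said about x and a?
x < a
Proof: g divides d and d divides g, thus g = d. From d = x, g = x. From b = j and g < b, g < j. g = x, so x < j. l = j and l divides e, so j divides e. e divides j, so e = j. Since e divides a, j divides a. a > 0, so j ≤ a. x < j, so x < a.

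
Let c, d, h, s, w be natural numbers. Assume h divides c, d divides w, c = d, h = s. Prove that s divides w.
c = d and h divides c, thus h divides d. d divides w, so h divides w. h = s, so s divides w.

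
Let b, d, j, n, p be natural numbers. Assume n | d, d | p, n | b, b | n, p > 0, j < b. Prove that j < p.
n | b and b | n, therefore n = b. Since n | d and d | p, n | p. Since n = b, b | p. p > 0, so b ≤ p. Since j < b, j < p.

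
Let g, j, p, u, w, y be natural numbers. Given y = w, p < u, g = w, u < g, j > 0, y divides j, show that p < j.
From p < u and u < g, p < g. Since g = w, p < w. Since y = w and y divides j, w divides j. j > 0, so w ≤ j. Since p < w, p < j.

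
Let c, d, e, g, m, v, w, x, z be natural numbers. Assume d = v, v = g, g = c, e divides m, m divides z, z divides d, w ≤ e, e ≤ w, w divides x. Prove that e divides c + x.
d = v and v = g, hence d = g. g = c, so d = c. e divides m and m divides z, so e divides z. z divides d, so e divides d. d = c, so e divides c. Because w ≤ e and e ≤ w, w = e. Since w divides x, e divides x. e divides c, so e divides c + x.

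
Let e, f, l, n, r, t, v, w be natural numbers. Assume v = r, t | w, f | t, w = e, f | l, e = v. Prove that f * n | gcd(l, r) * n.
e = v and v = r, thus e = r. f | t and t | w, hence f | w. Since w = e, f | e. Since e = r, f | r. Since f | l, f | gcd(l, r). Then f * n | gcd(l, r) * n.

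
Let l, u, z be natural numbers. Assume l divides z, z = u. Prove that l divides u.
z = u and l divides z. By substitution, l divides u.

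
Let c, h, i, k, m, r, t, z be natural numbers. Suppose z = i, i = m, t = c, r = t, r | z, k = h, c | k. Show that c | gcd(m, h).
z = i and i = m, hence z = m. Since r = t and r | z, t | z. t = c, so c | z. z = m, so c | m. Because k = h and c | k, c | h. Since c | m, c | gcd(m, h).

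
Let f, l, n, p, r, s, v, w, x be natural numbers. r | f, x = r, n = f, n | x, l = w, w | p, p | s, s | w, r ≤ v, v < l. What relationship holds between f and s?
f < s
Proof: From n = f and n | x, f | x. From x = r, f | r. Since r | f, r = f. w | p and p | s, thus w | s. Since s | w, w = s. l = w, so l = s. Because r ≤ v and v < l, r < l. l = s, so r < s. r = f, so f < s.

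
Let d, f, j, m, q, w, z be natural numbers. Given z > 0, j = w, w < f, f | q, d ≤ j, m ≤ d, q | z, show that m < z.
j = w and d ≤ j, so d ≤ w. w < f, so d < f. Since f | q and q | z, f | z. z > 0, so f ≤ z. d < f, so d < z. m ≤ d, so m < z.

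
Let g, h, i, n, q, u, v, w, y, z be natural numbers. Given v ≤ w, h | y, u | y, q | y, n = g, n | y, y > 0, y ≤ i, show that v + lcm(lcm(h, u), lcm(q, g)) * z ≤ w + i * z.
Because h | y and u | y, lcm(h, u) | y. Since n = g and n | y, g | y. q | y, so lcm(q, g) | y. lcm(h, u) | y, so lcm(lcm(h, u), lcm(q, g)) | y. y > 0, so lcm(lcm(h, u), lcm(q, g)) ≤ y. From y ≤ i, lcm(lcm(h, u), lcm(q, g)) ≤ i. Then lcm(lcm(h, u), lcm(q, g)) * z ≤ i * z. From v ≤ w, v + lcm(lcm(h, u), lcm(q, g)) * z ≤ w + i * z.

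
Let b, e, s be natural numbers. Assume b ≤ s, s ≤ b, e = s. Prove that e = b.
s ≤ b and b ≤ s, thus s = b. e = s, so e = b.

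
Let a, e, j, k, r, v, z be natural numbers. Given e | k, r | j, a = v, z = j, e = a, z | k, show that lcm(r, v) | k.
Since z = j and z | k, j | k. r | j, so r | k. From e = a and a = v, e = v. e | k, so v | k. From r | k, lcm(r, v) | k.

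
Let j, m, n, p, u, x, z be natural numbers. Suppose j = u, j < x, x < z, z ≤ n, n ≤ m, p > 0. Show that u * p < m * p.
j = u and j < x, so u < x. x < z and z ≤ n, so x < n. Since u < x, u < n. n ≤ m, so u < m. Since p > 0, by multiplying by a positive, u * p < m * p.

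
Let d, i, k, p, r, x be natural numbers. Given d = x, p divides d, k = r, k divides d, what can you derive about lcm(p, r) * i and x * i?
lcm(p, r) * i divides x * i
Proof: Because k = r and k divides d, r divides d. Since p divides d, lcm(p, r) divides d. d = x, so lcm(p, r) divides x. Then lcm(p, r) * i divides x * i.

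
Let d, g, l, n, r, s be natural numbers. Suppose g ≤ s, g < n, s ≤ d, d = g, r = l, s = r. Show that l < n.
Because d = g and s ≤ d, s ≤ g. g ≤ s, so g = s. s = r, so g = r. Since r = l, g = l. Since g < n, l < n.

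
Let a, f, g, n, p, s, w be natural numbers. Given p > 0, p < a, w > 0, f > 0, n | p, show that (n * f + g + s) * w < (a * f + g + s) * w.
n | p and p > 0, hence n ≤ p. Since p < a, n < a. f > 0, so n * f < a * f. Then n * f + g < a * f + g. Then n * f + g + s < a * f + g + s. w > 0, so (n * f + g + s) * w < (a * f + g + s) * w.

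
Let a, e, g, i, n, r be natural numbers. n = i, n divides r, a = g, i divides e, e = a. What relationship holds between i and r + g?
i divides r + g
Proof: From n = i and n divides r, i divides r. From e = a and a = g, e = g. Since i divides e, i divides g. Since i divides r, i divides r + g.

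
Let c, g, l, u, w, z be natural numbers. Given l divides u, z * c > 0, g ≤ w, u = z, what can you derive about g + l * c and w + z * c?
g + l * c ≤ w + z * c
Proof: u = z and l divides u, so l divides z. Then l * c divides z * c. Since z * c > 0, l * c ≤ z * c. Since g ≤ w, g + l * c ≤ w + z * c.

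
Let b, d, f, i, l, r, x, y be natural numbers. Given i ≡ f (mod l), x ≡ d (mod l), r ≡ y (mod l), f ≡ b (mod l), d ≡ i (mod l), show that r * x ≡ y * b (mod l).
Since x ≡ d (mod l) and d ≡ i (mod l), x ≡ i (mod l). Since i ≡ f (mod l), x ≡ f (mod l). Since f ≡ b (mod l), x ≡ b (mod l). From r ≡ y (mod l), by multiplying congruences, r * x ≡ y * b (mod l).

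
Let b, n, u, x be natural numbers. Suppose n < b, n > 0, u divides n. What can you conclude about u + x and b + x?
u + x < b + x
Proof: Because u divides n and n > 0, u ≤ n. Since n < b, u < b. Then u + x < b + x.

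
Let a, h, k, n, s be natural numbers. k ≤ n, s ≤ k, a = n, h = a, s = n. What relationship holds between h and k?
h = k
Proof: From h = a and a = n, h = n. s = n and s ≤ k, so n ≤ k. Since k ≤ n, n = k. Since h = n, h = k.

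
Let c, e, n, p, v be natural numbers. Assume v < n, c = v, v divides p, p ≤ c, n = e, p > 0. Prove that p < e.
Because v divides p and p > 0, v ≤ p. Because c = v and p ≤ c, p ≤ v. v ≤ p, so v = p. v < n, so p < n. n = e, so p < e.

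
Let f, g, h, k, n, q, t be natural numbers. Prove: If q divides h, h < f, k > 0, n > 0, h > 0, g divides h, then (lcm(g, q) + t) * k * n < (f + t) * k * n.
Since g divides h and q divides h, lcm(g, q) divides h. Since h > 0, lcm(g, q) ≤ h. From h < f, lcm(g, q) < f. Then lcm(g, q) + t < f + t. From k > 0, by multiplying by a positive, (lcm(g, q) + t) * k < (f + t) * k. Using n > 0, by multiplying by a positive, (lcm(g, q) + t) * k * n < (f + t) * k * n.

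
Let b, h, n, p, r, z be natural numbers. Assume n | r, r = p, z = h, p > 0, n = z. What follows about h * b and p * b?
h * b ≤ p * b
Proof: n = z and n | r, thus z | r. Since r = p, z | p. p > 0, so z ≤ p. Since z = h, h ≤ p. Then h * b ≤ p * b.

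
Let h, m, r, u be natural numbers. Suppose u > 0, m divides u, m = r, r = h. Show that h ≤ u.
m = r and m divides u, hence r divides u. Since u > 0, r ≤ u. Since r = h, h ≤ u.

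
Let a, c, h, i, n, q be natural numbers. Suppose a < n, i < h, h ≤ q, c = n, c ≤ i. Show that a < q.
i < h and h ≤ q, thus i < q. Because c ≤ i, c < q. c = n, so n < q. From a < n, a < q.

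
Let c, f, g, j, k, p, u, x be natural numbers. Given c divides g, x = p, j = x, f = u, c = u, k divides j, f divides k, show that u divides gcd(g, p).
Since c = u and c divides g, u divides g. f = u and f divides k, hence u divides k. j = x and k divides j, thus k divides x. x = p, so k divides p. u divides k, so u divides p. Because u divides g, u divides gcd(g, p).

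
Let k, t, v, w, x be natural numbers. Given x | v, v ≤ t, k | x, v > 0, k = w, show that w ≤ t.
From k | x and x | v, k | v. v > 0, so k ≤ v. Since v ≤ t, k ≤ t. k = w, so w ≤ t.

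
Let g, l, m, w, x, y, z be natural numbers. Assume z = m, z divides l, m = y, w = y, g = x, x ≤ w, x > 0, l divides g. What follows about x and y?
x = y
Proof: w = y and x ≤ w, therefore x ≤ y. z = m and z divides l, therefore m divides l. Since l divides g, m divides g. m = y, so y divides g. g = x, so y divides x. x > 0, so y ≤ x. Since x ≤ y, x = y.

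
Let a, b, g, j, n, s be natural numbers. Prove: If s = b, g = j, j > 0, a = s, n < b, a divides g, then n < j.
Because a = s and s = b, a = b. g = j and a divides g, so a divides j. a = b, so b divides j. Since j > 0, b ≤ j. n < b, so n < j.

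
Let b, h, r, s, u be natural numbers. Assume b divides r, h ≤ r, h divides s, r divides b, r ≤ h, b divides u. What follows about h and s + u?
h divides s + u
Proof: b divides r and r divides b, therefore b = r. r ≤ h and h ≤ r, thus r = h. Because b = r, b = h. b divides u, so h divides u. h divides s, so h divides s + u.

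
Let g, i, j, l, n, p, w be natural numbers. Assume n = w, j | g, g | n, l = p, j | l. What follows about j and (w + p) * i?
j | (w + p) * i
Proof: j | g and g | n, thus j | n. n = w, so j | w. l = p and j | l, therefore j | p. Since j | w, j | w + p. Then j | (w + p) * i.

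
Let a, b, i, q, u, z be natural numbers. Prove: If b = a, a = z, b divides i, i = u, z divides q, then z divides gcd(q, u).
Because b = a and b divides i, a divides i. i = u, so a divides u. Since a = z, z divides u. z divides q, so z divides gcd(q, u).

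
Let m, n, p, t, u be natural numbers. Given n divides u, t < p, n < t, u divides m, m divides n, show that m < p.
n divides u and u divides m, so n divides m. Since m divides n, n = m. Since n < t and t < p, n < p. n = m, so m < p.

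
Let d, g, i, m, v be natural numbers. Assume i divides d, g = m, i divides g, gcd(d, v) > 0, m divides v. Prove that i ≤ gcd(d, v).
g = m and i divides g, therefore i divides m. Since m divides v, i divides v. Since i divides d, i divides gcd(d, v). gcd(d, v) > 0, so i ≤ gcd(d, v).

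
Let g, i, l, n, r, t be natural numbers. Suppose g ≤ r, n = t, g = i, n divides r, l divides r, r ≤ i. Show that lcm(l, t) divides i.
g = i and g ≤ r, so i ≤ r. r ≤ i, so r = i. From n = t and n divides r, t divides r. Since l divides r, lcm(l, t) divides r. r = i, so lcm(l, t) divides i.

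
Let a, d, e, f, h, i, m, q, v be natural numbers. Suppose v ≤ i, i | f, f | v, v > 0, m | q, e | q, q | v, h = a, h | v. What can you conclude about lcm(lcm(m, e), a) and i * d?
lcm(lcm(m, e), a) | i * d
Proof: i | f and f | v, therefore i | v. Because v > 0, i ≤ v. From v ≤ i, v = i. m | q and e | q, so lcm(m, e) | q. From q | v, lcm(m, e) | v. Because h = a and h | v, a | v. From lcm(m, e) | v, lcm(lcm(m, e), a) | v. v = i, so lcm(lcm(m, e), a) | i. Then lcm(lcm(m, e), a) | i * d.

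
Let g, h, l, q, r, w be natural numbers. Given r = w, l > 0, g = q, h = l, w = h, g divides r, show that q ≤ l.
w = h and h = l, so w = l. From r = w, r = l. g divides r, so g divides l. Because l > 0, g ≤ l. g = q, so q ≤ l.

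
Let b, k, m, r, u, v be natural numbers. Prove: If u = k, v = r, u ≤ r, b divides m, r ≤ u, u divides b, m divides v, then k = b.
r ≤ u and u ≤ r, so r = u. From v = r and m divides v, m divides r. b divides m, so b divides r. Since r = u, b divides u. u divides b, so b = u. u = k, so b = k. Then k = b.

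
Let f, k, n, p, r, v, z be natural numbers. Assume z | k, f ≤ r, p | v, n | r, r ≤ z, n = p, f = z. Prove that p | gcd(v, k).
f = z and f ≤ r, therefore z ≤ r. r ≤ z, so r = z. From n | r, n | z. Since z | k, n | k. Since n = p, p | k. p | v, so p | gcd(v, k).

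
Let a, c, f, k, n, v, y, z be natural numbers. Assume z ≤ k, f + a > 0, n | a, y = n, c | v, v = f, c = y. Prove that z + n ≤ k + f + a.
Since c = y and y = n, c = n. v = f and c | v, therefore c | f. Since c = n, n | f. Because n | a, n | f + a. Since f + a > 0, n ≤ f + a. Since z ≤ k, z + n ≤ k + f + a.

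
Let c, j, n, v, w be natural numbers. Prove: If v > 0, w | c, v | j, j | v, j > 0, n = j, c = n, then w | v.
Since j | v and v > 0, j ≤ v. v | j and j > 0, thus v ≤ j. Since j ≤ v, j = v. Since c = n and n = j, c = j. w | c, so w | j. j = v, so w | v.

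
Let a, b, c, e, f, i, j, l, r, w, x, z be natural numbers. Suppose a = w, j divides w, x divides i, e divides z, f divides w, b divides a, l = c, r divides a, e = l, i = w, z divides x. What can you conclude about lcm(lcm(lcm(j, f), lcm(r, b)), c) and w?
lcm(lcm(lcm(j, f), lcm(r, b)), c) divides w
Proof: Since j divides w and f divides w, lcm(j, f) divides w. r divides a and b divides a, hence lcm(r, b) divides a. Since a = w, lcm(r, b) divides w. lcm(j, f) divides w, so lcm(lcm(j, f), lcm(r, b)) divides w. e = l and l = c, so e = c. z divides x and x divides i, so z divides i. Since i = w, z divides w. Since e divides z, e divides w. Since e = c, c divides w. lcm(lcm(j, f), lcm(r, b)) divides w, so lcm(lcm(lcm(j, f), lcm(r, b)), c) divides w.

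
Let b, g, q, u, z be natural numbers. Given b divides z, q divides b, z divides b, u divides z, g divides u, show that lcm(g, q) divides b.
z divides b and b divides z, therefore z = b. g divides u and u divides z, thus g divides z. z = b, so g divides b. Since q divides b, lcm(g, q) divides b.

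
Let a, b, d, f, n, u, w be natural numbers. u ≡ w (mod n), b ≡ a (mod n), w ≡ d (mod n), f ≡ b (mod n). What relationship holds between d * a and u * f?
d * a ≡ u * f (mod n)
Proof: From u ≡ w (mod n) and w ≡ d (mod n), u ≡ d (mod n). f ≡ b (mod n) and b ≡ a (mod n), hence f ≡ a (mod n). u ≡ d (mod n), so u * f ≡ d * a (mod n). Then d * a ≡ u * f (mod n).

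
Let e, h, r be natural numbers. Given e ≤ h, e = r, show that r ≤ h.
Since e = r and e ≤ h, by substitution, r ≤ h.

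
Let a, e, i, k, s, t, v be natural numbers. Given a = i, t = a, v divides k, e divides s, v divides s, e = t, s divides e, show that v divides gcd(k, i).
t = a and a = i, thus t = i. Since s divides e and e divides s, s = e. Since e = t, s = t. Since v divides s, v divides t. t = i, so v divides i. v divides k, so v divides gcd(k, i).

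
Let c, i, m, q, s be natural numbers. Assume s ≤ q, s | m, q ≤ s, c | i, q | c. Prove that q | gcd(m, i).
s ≤ q and q ≤ s, thus s = q. s | m, so q | m. Since q | c and c | i, q | i. From q | m, q | gcd(m, i).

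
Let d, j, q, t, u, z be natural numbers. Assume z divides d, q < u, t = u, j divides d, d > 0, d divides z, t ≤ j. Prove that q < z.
d divides z and z divides d, therefore d = z. j divides d and d > 0, so j ≤ d. Since t ≤ j, t ≤ d. Since t = u, u ≤ d. Since q < u, q < d. d = z, so q < z.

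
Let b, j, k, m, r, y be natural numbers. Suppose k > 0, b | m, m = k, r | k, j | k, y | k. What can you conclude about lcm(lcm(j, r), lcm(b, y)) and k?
lcm(lcm(j, r), lcm(b, y)) ≤ k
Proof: j | k and r | k, thus lcm(j, r) | k. m = k and b | m, so b | k. y | k, so lcm(b, y) | k. lcm(j, r) | k, so lcm(lcm(j, r), lcm(b, y)) | k. Since k > 0, lcm(lcm(j, r), lcm(b, y)) ≤ k.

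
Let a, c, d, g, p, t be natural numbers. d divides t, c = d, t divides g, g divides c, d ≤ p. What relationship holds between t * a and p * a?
t * a ≤ p * a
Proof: Because t divides g and g divides c, t divides c. c = d, so t divides d. d divides t, so d = t. d ≤ p, so t ≤ p. By multiplying by a non-negative, t * a ≤ p * a.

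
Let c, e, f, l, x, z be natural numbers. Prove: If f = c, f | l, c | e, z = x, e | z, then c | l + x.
f = c and f | l, therefore c | l. z = x and e | z, hence e | x. From c | e, c | x. Since c | l, c | l + x.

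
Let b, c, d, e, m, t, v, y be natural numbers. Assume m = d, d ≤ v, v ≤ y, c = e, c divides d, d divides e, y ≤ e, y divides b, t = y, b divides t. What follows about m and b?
m = b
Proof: Because d ≤ v and v ≤ y, d ≤ y. Since c = e and c divides d, e divides d. Since d divides e, e = d. y ≤ e, so y ≤ d. Since d ≤ y, d = y. Since m = d, m = y. Since t = y and b divides t, b divides y. y divides b, so y = b. Since m = y, m = b.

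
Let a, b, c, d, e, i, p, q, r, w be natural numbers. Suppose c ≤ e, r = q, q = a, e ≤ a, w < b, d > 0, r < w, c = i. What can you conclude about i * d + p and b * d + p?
i * d + p < b * d + p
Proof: c = i and c ≤ e, therefore i ≤ e. e ≤ a, so i ≤ a. r = q and r < w, therefore q < w. q = a, so a < w. Since w < b, a < b. Since i ≤ a, i < b. Since d > 0, by multiplying by a positive, i * d < b * d. Then i * d + p < b * d + p.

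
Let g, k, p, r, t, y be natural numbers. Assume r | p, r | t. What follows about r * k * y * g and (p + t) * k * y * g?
r * k * y * g | (p + t) * k * y * g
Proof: r | p and r | t, thus r | p + t. Then r * k | (p + t) * k. Then r * k * y | (p + t) * k * y. Then r * k * y * g | (p + t) * k * y * g.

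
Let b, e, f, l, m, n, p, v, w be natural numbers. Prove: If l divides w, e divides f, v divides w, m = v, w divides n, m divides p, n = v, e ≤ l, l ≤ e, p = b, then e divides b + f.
Because l ≤ e and e ≤ l, l = e. From l divides w, e divides w. Because n = v and w divides n, w divides v. From v divides w, v = w. Since m = v, m = w. Since p = b and m divides p, m divides b. Because m = w, w divides b. Since e divides w, e divides b. Since e divides f, e divides b + f.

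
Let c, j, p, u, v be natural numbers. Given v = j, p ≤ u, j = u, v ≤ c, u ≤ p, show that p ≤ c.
Because u ≤ p and p ≤ u, u = p. Since v = j and j = u, v = u. Since v ≤ c, u ≤ c. Since u = p, p ≤ c.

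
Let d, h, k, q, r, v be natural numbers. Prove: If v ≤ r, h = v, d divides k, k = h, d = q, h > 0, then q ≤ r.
k = h and d divides k, so d divides h. Since h > 0, d ≤ h. d = q, so q ≤ h. Since h = v, q ≤ v. v ≤ r, so q ≤ r.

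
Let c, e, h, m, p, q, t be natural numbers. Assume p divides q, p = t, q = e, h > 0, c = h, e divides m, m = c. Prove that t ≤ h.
From m = c and c = h, m = h. q = e and p divides q, thus p divides e. Since e divides m, p divides m. p = t, so t divides m. m = h, so t divides h. Since h > 0, t ≤ h.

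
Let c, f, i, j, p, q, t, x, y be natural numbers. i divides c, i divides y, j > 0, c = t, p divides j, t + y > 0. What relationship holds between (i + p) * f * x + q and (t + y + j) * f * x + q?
(i + p) * f * x + q ≤ (t + y + j) * f * x + q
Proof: From c = t and i divides c, i divides t. Since i divides y, i divides t + y. Because t + y > 0, i ≤ t + y. p divides j and j > 0, thus p ≤ j. i ≤ t + y, so i + p ≤ t + y + j. By multiplying by a non-negative, (i + p) * f ≤ (t + y + j) * f. By multiplying by a non-negative, (i + p) * f * x ≤ (t + y + j) * f * x. Then (i + p) * f * x + q ≤ (t + y + j) * f * x + q.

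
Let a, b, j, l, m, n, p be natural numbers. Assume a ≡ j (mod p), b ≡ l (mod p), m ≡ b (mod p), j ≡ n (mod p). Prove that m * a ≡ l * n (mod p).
From m ≡ b (mod p) and b ≡ l (mod p), m ≡ l (mod p). From a ≡ j (mod p) and j ≡ n (mod p), a ≡ n (mod p). Since m ≡ l (mod p), m * a ≡ l * n (mod p).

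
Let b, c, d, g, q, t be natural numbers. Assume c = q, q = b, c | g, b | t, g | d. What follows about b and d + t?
b | d + t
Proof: Because c = q and q = b, c = b. c | g and g | d, therefore c | d. Because c = b, b | d. Since b | t, b | d + t.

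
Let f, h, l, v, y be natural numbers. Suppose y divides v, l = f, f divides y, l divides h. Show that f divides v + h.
From f divides y and y divides v, f divides v. l = f and l divides h, hence f divides h. Because f divides v, f divides v + h.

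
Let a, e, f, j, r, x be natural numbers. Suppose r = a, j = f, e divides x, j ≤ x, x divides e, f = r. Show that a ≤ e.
Since j = f and f = r, j = r. Since r = a, j = a. x divides e and e divides x, thus x = e. Since j ≤ x, j ≤ e. From j = a, a ≤ e.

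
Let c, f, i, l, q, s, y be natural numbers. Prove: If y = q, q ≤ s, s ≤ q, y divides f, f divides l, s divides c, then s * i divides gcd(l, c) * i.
q ≤ s and s ≤ q, thus q = s. From y = q, y = s. From y divides f and f divides l, y divides l. y = s, so s divides l. Since s divides c, s divides gcd(l, c). Then s * i divides gcd(l, c) * i.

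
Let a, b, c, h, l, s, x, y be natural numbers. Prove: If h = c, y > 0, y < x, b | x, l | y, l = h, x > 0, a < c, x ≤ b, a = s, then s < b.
a = s and a < c, thus s < c. l = h and l | y, therefore h | y. Since y > 0, h ≤ y. h = c, so c ≤ y. b | x and x > 0, so b ≤ x. x ≤ b, so x = b. y < x, so y < b. c ≤ y, so c < b. Since s < c, s < b.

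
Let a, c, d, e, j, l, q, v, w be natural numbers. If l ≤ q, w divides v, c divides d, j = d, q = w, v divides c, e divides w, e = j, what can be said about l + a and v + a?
l + a ≤ v + a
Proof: v divides c and c divides d, so v divides d. From e = j and j = d, e = d. e divides w, so d divides w. v divides d, so v divides w. w divides v, so w = v. q = w and l ≤ q, so l ≤ w. w = v, so l ≤ v. Then l + a ≤ v + a.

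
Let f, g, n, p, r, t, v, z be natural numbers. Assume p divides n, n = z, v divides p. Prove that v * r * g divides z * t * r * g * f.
Because n = z and p divides n, p divides z. Since v divides p, v divides z. Then v divides z * t. Then v * r divides z * t * r. Then v * r * g divides z * t * r * g. Then v * r * g divides z * t * r * g * f.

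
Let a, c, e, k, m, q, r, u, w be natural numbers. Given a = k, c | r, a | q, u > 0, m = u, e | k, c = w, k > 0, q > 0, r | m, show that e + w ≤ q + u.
Because e | k and k > 0, e ≤ k. a = k and a | q, therefore k | q. From q > 0, k ≤ q. e ≤ k, so e ≤ q. c | r and r | m, therefore c | m. Since m = u, c | u. u > 0, so c ≤ u. c = w, so w ≤ u. Since e ≤ q, e + w ≤ q + u.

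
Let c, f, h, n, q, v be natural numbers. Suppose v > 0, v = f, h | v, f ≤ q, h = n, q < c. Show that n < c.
h | v and v > 0, so h ≤ v. Since v = f, h ≤ f. f ≤ q, so h ≤ q. Since q < c, h < c. Since h = n, n < c.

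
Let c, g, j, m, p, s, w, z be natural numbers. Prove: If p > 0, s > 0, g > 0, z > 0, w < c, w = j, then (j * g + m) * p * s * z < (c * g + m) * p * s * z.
Because w = j and w < c, j < c. From g > 0, by multiplying by a positive, j * g < c * g. Then j * g + m < c * g + m. Using p > 0 and multiplying by a positive, (j * g + m) * p < (c * g + m) * p. From s > 0, by multiplying by a positive, (j * g + m) * p * s < (c * g + m) * p * s. Since z > 0, by multiplying by a positive, (j * g + m) * p * s * z < (c * g + m) * p * s * z.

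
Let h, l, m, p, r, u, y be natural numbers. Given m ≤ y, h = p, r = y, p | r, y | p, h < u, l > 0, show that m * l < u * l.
r = y and p | r, hence p | y. y | p, so p = y. Since h = p, h = y. Since h < u, y < u. Since m ≤ y, m < u. l > 0, so m * l < u * l.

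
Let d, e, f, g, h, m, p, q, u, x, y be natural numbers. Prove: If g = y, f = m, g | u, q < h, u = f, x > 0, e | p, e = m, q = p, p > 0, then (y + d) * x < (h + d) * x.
From u = f and f = m, u = m. Since g | u, g | m. e = m and e | p, so m | p. g | m, so g | p. Since p > 0, g ≤ p. Since q = p and q < h, p < h. g ≤ p, so g < h. Since g = y, y < h. Then y + d < h + d. x > 0, so (y + d) * x < (h + d) * x.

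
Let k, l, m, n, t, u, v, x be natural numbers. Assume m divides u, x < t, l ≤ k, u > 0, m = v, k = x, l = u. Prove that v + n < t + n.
m = v and m divides u, thus v divides u. Since u > 0, v ≤ u. From k = x and l ≤ k, l ≤ x. Since l = u, u ≤ x. x < t, so u < t. v ≤ u, so v < t. Then v + n < t + n.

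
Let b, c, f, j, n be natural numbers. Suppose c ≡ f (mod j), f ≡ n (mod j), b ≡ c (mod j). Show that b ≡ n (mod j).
b ≡ c (mod j) and c ≡ f (mod j), therefore b ≡ f (mod j). f ≡ n (mod j), so b ≡ n (mod j).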